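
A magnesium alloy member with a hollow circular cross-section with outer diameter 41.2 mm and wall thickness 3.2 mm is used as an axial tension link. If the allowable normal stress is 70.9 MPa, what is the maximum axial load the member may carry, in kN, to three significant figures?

27.1 kN

A = 382 mm².
P_max = σ_allow · A = 70.9 · 382 = 27090 N = 27.09 kN.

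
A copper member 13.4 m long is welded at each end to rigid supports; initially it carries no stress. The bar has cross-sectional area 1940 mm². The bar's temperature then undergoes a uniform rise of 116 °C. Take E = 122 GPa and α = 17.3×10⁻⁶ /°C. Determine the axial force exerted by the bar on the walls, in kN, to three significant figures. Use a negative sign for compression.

Free thermal expansion αLΔT = 17.3e-6 · 13400 · 116 = 26.89 mm.
The walls impose strain ε = −(26.89)/13400 = -2.0068e-03; σ = Eε = 122000 · -2.0068e-03 = -244.8 MPa.
Wall reaction R = σ·A = -244.8·1940 = -475000 N = -475 kN.

-475 kN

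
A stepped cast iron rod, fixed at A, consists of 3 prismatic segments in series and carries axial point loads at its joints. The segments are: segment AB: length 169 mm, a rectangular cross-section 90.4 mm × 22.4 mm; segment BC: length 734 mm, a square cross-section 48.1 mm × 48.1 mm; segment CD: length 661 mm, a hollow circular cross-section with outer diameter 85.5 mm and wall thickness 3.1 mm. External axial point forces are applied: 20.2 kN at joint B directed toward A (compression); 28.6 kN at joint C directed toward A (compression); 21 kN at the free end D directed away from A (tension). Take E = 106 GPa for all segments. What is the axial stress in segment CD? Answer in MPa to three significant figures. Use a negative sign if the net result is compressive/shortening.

Internal axial forces (sectioning from the free end, tension +): N_CD = 21 kN, N_BC = -7.6 kN, N_AB = -27.8 kN.
A_CD = 802.5 mm².
σ_CD = N_CD/A_CD = 21000/802.5 = 26.17 MPa.

26.2 MPa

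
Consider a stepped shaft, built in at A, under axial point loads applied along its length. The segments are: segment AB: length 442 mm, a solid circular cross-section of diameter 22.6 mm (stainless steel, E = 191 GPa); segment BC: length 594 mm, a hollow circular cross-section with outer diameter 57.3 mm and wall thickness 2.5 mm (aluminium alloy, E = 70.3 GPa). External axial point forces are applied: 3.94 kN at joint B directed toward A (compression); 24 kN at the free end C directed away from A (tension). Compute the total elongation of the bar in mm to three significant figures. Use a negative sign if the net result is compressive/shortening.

0.587 mm

Internal axial forces (sectioning from the free end, tension +): N_BC = 24 kN, N_AB = 20.06 kN.
A_AB = 401.1 mm².
A_BC = 430.4 mm².
δ_AB = 20060·442/(401.1·191000) = 0.1157 mm
δ_BC = 24000·594/(430.4·70300) = 0.4712 mm
δ = Σδ_i = 0.5869 mm.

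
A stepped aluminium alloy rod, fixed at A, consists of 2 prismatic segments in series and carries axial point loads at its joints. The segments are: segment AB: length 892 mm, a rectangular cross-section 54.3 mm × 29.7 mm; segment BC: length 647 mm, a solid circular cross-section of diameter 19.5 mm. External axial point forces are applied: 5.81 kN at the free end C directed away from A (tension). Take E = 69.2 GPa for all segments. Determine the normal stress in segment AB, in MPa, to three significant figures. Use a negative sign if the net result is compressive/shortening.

Internal axial forces (sectioning from the free end, tension +): N_BC = 5.81 kN, N_AB = 5.81 kN.
A_AB = 1613 mm².
σ_AB = N_AB/A_AB = 5810/1613 = 3.603 MPa.

3.60 MPa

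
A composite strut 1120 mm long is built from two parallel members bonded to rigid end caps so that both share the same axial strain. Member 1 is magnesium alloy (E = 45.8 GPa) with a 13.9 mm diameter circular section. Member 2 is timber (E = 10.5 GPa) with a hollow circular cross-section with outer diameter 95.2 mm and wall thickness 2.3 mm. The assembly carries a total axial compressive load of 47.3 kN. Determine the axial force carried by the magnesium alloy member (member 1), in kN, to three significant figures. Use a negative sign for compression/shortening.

A_1 = 151.7 mm².
A_2 = 671.3 mm².
Equal strain + equilibrium ⇒ each member carries load in proportion to AE: A₁E₁ = 6950000 N, A₂E₂ = 7048000 N, ΣAE = 14000000 N.
F₁ = P·A₁E₁/ΣAE = -47300·6950000/14000000 = -23480 N.

-23.5 kN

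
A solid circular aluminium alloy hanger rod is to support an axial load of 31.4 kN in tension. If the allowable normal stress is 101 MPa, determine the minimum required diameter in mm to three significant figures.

19.9 mm

Required area A ≥ P/σ_allow = 31400/101 = 310.9 mm².
For a solid circular section, d ≥ √(4A/π) = 19.9 mm.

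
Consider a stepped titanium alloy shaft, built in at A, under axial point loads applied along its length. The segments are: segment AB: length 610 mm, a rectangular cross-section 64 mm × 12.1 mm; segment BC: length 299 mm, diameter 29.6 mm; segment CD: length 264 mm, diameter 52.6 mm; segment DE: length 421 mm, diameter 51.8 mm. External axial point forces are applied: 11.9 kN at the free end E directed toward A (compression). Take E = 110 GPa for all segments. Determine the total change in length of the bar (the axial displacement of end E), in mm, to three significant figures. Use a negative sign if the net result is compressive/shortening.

Internal axial forces (sectioning from the free end, tension +): N_DE = -11.9 kN, N_CD = -11.9 kN, N_BC = -11.9 kN, N_AB = -11.9 kN.
A_AB = 774.4 mm².
A_BC = 688.1 mm².
A_CD = 2173 mm².
A_DE = 2107 mm².
δ_AB = -11900·610/(774.4·110000) = -0.08522 mm
δ_BC = -11900·299/(688.1·110000) = -0.04701 mm
δ_CD = -11900·264/(2173·110000) = -0.01314 mm
δ_DE = -11900·421/(2107·110000) = -0.02161 mm
δ = Σδ_i = -0.167 mm.

-0.167 mm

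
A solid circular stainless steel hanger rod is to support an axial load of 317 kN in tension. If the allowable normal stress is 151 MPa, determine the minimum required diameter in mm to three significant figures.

51.7 mm

Required area A ≥ P/σ_allow = 317000/151 = 2099 mm².
For a solid circular section, d ≥ √(4A/π) = 51.7 mm.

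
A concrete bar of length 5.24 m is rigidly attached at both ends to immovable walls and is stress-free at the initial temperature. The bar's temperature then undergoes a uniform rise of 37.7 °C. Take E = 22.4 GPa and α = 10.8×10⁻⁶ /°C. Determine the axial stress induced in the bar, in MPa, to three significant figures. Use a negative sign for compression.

Free thermal expansion αLΔT = 10.8e-6 · 5240 · 37.7 = 2.134 mm.
The walls impose strain ε = −(2.134)/5240 = -4.0716e-04; σ = Eε = 22400 · -4.0716e-04 = -9.12 MPa.

-9.12 MPa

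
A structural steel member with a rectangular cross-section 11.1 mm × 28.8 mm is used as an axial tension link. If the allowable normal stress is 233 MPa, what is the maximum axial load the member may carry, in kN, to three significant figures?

A = 319.7 mm².
P_max = σ_allow · A = 233 · 319.7 = 74490 N = 74.49 kN.

74.5 kN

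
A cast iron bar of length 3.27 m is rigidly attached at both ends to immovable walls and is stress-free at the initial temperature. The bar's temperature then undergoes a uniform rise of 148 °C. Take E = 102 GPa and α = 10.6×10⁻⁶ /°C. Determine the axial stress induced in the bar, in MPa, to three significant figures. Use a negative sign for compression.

-160 MPa

Free thermal expansion αLΔT = 10.6e-6 · 3270 · 148 = 5.13 mm.
The walls impose strain ε = −(5.13)/3270 = -1.5688e-03; σ = Eε = 102000 · -1.5688e-03 = -160 MPa.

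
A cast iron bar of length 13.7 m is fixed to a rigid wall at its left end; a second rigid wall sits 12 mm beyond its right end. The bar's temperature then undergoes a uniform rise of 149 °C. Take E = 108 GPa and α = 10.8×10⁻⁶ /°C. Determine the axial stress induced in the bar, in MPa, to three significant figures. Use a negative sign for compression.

-79.2 MPa

Free thermal expansion αLΔT = 10.8e-6 · 13700 · 149 = 22.05 mm.
The walls engage after the gap closes; constrained expansion = 22.05 − 12 = 10.05 mm.
The walls impose strain ε = −(10.05)/13700 = -7.3329e-04; σ = Eε = 108000 · -7.3329e-04 = -79.2 MPa.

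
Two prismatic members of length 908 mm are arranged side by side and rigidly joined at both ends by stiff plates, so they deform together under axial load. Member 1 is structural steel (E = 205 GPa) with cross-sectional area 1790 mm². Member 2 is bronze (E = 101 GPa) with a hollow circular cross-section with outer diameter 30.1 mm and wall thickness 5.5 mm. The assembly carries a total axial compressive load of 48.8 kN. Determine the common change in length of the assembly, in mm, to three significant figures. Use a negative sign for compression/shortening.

-0.108 mm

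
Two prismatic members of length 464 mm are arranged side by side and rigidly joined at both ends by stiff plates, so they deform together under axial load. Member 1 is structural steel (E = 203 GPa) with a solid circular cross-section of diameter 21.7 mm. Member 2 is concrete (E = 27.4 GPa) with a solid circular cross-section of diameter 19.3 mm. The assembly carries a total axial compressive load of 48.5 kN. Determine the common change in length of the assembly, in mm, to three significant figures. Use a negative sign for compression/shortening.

-0.271 mm

A_1 = 369.8 mm².
A_2 = 292.6 mm².
Equal strain + equilibrium ⇒ each member carries load in proportion to AE: A₁E₁ = 75080000 N, A₂E₂ = 8016000 N, ΣAE = 83090000 N.
δ = PL/ΣAE = -48500·464/83090000 = -0.2708 mm.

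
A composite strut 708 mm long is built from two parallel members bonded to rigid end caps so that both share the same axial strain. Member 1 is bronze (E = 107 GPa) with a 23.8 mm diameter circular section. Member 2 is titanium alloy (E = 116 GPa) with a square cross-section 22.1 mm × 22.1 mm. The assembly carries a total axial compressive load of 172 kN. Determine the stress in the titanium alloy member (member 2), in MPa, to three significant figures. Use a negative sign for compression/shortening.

-191 MPa

A_1 = 444.9 mm².
A_2 = 488.4 mm².
Equal strain + equilibrium ⇒ each member carries load in proportion to AE: A₁E₁ = 47600000 N, A₂E₂ = 56660000 N, ΣAE = 104300000 N.
σ₂ = P·E₂/ΣAE = -172000·116000/104300000 = -191.4 MPa.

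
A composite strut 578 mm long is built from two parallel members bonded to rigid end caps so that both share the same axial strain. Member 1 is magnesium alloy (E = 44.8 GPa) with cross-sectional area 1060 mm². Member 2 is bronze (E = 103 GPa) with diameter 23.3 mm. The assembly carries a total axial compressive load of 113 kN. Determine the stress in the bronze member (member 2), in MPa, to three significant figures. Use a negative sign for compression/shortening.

A_2 = 426.4 mm².
Equal strain + equilibrium ⇒ each member carries load in proportion to AE: A₁E₁ = 47490000 N, A₂E₂ = 43920000 N, ΣAE = 91410000 N.
σ₂ = P·E₂/ΣAE = -113000·103000/91410000 = -127.3 MPa.

-127 MPa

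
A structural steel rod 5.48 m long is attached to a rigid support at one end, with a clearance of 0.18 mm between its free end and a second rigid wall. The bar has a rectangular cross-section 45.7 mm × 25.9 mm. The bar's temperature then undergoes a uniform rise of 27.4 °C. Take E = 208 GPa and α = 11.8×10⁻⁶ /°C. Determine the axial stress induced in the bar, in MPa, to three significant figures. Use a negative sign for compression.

Free thermal expansion αLΔT = 11.8e-6 · 5480 · 27.4 = 1.772 mm.
The walls engage after the gap closes; constrained expansion = 1.772 − 0.18 = 1.592 mm.
The walls impose strain ε = −(1.592)/5480 = -2.9047e-04; σ = Eε = 208000 · -2.9047e-04 = -60.42 MPa.

-60.4 MPa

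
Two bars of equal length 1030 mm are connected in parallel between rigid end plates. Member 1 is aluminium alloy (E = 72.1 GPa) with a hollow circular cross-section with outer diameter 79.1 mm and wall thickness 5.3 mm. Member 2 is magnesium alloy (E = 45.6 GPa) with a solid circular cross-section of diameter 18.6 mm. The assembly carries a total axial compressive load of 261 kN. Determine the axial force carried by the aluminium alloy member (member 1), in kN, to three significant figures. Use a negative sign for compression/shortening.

-229 kN

A_1 = 1229 mm².
A_2 = 271.7 mm².
Equal strain + equilibrium ⇒ each member carries load in proportion to AE: A₁E₁ = 88600000 N, A₂E₂ = 12390000 N, ΣAE = 101000000 N.
F₁ = P·A₁E₁/ΣAE = -261000·88600000/101000000 = -229000 N.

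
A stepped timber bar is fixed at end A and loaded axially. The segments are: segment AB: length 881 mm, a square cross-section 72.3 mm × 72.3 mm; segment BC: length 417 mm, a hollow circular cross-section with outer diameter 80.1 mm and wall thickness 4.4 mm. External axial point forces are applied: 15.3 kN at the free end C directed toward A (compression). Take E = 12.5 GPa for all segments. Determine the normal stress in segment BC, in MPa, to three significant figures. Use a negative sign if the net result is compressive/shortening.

-14.6 MPa

Internal axial forces (sectioning from the free end, tension +): N_BC = -15.3 kN, N_AB = -15.3 kN.
A_BC = 1046 mm².
σ_BC = N_BC/A_BC = -15300/1046 = -14.62 MPa.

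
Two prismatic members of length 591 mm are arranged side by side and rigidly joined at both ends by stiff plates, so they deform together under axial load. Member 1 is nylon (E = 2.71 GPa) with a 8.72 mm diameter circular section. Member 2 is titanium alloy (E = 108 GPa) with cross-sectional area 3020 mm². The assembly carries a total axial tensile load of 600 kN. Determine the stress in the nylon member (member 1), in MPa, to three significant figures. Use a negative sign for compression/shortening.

4.98 MPa

A_1 = 59.72 mm².
Equal strain + equilibrium ⇒ each member carries load in proportion to AE: A₁E₁ = 161800 N, A₂E₂ = 326200000 N, ΣAE = 326300000 N.
σ₁ = P·E₁/ΣAE = 600000·2710/326300000 = 4.983 MPa.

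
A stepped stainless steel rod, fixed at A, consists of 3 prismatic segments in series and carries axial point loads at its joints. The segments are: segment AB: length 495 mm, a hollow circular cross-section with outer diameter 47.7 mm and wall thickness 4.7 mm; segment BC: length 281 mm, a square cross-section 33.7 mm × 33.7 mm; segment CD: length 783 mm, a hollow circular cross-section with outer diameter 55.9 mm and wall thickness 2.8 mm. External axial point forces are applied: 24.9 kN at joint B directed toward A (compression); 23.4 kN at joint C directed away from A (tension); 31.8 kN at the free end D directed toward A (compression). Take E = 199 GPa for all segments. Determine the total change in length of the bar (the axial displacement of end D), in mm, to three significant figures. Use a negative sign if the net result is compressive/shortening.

-0.409 mm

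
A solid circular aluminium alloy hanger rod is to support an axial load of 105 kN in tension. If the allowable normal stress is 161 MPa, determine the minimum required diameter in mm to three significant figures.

Required area A ≥ P/σ_allow = 105000/161 = 652.2 mm².
For a solid circular section, d ≥ √(4A/π) = 28.82 mm.

28.8 mm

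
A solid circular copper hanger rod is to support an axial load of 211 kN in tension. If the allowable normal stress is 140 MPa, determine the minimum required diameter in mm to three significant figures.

Required area A ≥ P/σ_allow = 211000/140 = 1507 mm².
For a solid circular section, d ≥ √(4A/π) = 43.81 mm.

43.8 mm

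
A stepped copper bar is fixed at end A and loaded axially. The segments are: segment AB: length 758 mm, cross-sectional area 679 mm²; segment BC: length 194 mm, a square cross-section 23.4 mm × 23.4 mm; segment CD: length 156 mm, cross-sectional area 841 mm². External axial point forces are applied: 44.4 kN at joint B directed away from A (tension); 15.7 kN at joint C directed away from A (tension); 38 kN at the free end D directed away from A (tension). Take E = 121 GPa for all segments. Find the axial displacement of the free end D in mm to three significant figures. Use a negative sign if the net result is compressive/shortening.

1.12 mm

Internal axial forces (sectioning from the free end, tension +): N_CD = 38 kN, N_BC = 53.7 kN, N_AB = 98.1 kN.
A_BC = 547.6 mm².
δ_AB = 98100·758/(679·121000) = 0.9051 mm
δ_BC = 53700·194/(547.6·121000) = 0.1572 mm
δ_CD = 38000·156/(841·121000) = 0.05825 mm
δ = Σδ_i = 1.121 mm.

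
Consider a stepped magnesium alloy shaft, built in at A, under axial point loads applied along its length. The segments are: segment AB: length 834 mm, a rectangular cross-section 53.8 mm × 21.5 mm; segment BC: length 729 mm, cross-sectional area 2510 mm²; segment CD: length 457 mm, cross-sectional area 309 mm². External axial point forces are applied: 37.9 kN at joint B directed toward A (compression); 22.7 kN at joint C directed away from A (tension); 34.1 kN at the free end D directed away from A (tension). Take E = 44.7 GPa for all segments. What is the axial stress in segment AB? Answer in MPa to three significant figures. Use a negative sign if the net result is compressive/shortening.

Internal axial forces (sectioning from the free end, tension +): N_CD = 34.1 kN, N_BC = 56.8 kN, N_AB = 18.9 kN.
A_AB = 1157 mm².
σ_AB = N_AB/A_AB = 18900/1157 = 16.34 MPa.

16.3 MPa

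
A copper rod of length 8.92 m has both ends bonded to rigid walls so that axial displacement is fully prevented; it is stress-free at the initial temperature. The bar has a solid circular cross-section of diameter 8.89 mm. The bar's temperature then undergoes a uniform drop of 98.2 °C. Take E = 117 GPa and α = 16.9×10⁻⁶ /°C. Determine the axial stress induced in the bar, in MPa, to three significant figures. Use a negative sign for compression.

194 MPa

Free thermal expansion αLΔT = 16.9e-6 · 8920 · -98.2 = -14.8 mm.
The walls impose strain ε = −(-14.8)/8920 = 1.6596e-03; σ = Eε = 117000 · 1.6596e-03 = 194.2 MPa.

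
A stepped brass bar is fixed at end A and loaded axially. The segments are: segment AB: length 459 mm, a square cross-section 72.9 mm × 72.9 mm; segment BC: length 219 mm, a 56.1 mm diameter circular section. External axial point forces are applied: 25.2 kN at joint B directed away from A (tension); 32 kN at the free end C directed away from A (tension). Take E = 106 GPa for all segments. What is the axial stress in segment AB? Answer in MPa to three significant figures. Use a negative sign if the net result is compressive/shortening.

10.8 MPa

Internal axial forces (sectioning from the free end, tension +): N_BC = 32 kN, N_AB = 57.2 kN.
A_AB = 5314 mm².
σ_AB = N_AB/A_AB = 57200/5314 = 10.76 MPa.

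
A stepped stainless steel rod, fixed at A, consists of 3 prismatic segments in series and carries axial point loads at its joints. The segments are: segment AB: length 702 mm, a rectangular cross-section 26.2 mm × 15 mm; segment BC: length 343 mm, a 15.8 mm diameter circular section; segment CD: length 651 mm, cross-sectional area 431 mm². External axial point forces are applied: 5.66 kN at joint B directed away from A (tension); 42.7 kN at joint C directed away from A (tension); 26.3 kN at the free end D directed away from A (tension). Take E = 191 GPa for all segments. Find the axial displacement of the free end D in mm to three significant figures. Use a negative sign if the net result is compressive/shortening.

Internal axial forces (sectioning from the free end, tension +): N_CD = 26.3 kN, N_BC = 69 kN, N_AB = 74.66 kN.
A_AB = 393 mm².
A_BC = 196.1 mm².
δ_AB = 74660·702/(393·191000) = 0.6982 mm
δ_BC = 69000·343/(196.1·191000) = 0.632 mm
δ_CD = 26300·651/(431·191000) = 0.208 mm
δ = Σδ_i = 1.538 mm.

1.54 mm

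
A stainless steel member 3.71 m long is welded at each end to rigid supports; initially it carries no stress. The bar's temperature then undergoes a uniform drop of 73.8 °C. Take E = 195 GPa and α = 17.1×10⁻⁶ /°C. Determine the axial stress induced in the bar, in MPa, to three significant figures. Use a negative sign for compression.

Free thermal expansion αLΔT = 17.1e-6 · 3710 · -73.8 = -4.682 mm.
The walls impose strain ε = −(-4.682)/3710 = 1.2620e-03; σ = Eε = 195000 · 1.2620e-03 = 246.1 MPa.

246 MPa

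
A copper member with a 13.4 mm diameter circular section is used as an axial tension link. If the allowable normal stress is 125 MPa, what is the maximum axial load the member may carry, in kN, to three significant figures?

17.6 kN

A = 141 mm².
P_max = σ_allow · A = 125 · 141 = 17630 N = 17.63 kN.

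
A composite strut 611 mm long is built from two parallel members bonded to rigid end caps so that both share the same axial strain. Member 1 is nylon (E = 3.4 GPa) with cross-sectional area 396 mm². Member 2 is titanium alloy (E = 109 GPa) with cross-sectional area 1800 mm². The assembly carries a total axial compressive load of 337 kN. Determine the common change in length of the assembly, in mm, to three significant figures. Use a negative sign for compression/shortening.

-1.04 mm

Equal strain + equilibrium ⇒ each member carries load in proportion to AE: A₁E₁ = 1346000 N, A₂E₂ = 196200000 N, ΣAE = 197500000 N.
δ = PL/ΣAE = -337000·611/197500000 = -1.042 mm.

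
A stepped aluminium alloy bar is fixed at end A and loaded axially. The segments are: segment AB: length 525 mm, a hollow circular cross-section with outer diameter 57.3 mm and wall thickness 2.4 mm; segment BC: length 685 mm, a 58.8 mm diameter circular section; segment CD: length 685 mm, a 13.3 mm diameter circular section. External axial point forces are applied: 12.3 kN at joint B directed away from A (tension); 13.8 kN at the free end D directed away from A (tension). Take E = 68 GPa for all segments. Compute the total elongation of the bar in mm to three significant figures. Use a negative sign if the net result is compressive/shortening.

Internal axial forces (sectioning from the free end, tension +): N_CD = 13.8 kN, N_BC = 13.8 kN, N_AB = 26.1 kN.
A_AB = 413.9 mm².
A_BC = 2715 mm².
A_CD = 138.9 mm².
δ_AB = 26100·525/(413.9·68000) = 0.4868 mm
δ_BC = 13800·685/(2715·68000) = 0.05119 mm
δ_CD = 13800·685/(138.9·68000) = 1.001 mm
δ = Σδ_i = 1.539 mm.

1.54 mm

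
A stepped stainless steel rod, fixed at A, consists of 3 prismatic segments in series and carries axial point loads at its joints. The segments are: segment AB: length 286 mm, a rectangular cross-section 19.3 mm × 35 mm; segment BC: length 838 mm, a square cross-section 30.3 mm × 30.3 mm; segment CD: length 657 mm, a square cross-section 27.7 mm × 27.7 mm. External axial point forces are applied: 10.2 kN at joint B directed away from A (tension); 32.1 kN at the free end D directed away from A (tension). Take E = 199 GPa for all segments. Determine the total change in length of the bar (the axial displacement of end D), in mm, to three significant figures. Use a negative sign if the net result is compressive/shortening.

0.375 mm

Internal axial forces (sectioning from the free end, tension +): N_CD = 32.1 kN, N_BC = 32.1 kN, N_AB = 42.3 kN.
A_AB = 675.5 mm².
A_BC = 918.1 mm².
A_CD = 767.3 mm².
δ_AB = 42300·286/(675.5·199000) = 0.09 mm
δ_BC = 32100·838/(918.1·199000) = 0.1472 mm
δ_CD = 32100·657/(767.3·199000) = 0.1381 mm
δ = Σδ_i = 0.3754 mm.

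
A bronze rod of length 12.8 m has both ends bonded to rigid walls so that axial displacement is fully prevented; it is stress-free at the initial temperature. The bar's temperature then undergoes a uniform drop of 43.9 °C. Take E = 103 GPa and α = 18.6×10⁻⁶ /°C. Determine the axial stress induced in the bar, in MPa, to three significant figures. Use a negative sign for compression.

84.1 MPa

Free thermal expansion αLΔT = 18.6e-6 · 12800 · -43.9 = -10.45 mm.
The walls impose strain ε = −(-10.45)/12800 = 8.1654e-04; σ = Eε = 103000 · 8.1654e-04 = 84.1 MPa.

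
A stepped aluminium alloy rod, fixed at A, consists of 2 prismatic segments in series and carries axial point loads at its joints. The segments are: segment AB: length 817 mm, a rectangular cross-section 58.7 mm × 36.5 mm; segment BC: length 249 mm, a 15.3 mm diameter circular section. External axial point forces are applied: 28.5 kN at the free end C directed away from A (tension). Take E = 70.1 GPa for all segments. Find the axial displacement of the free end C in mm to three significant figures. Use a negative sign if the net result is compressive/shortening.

Internal axial forces (sectioning from the free end, tension +): N_BC = 28.5 kN, N_AB = 28.5 kN.
A_AB = 2143 mm².
A_BC = 183.9 mm².
δ_AB = 28500·817/(2143·70100) = 0.155 mm
δ_BC = 28500·249/(183.9·70100) = 0.5506 mm
δ = Σδ_i = 0.7057 mm.

0.706 mm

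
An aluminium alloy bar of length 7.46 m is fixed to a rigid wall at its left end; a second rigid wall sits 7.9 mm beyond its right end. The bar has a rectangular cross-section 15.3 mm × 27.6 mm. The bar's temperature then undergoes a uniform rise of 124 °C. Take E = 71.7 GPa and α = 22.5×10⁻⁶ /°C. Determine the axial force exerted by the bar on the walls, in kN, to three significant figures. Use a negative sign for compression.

Free thermal expansion αLΔT = 22.5e-6 · 7460 · 124 = 20.81 mm.
The walls engage after the gap closes; constrained expansion = 20.81 − 7.9 = 12.91 mm.
The walls impose strain ε = −(12.91)/7460 = -1.7310e-03; σ = Eε = 71700 · -1.7310e-03 = -124.1 MPa.
Wall reaction R = σ·A = -124.1·422.3 = -52410 N = -52.41 kN.

-52.4 kN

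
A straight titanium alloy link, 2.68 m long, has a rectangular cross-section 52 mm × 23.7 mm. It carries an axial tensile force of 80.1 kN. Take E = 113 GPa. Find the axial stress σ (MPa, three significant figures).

A = 1232 mm².
σ = N/A = 80100/1232 = 65 MPa.

65.0 MPa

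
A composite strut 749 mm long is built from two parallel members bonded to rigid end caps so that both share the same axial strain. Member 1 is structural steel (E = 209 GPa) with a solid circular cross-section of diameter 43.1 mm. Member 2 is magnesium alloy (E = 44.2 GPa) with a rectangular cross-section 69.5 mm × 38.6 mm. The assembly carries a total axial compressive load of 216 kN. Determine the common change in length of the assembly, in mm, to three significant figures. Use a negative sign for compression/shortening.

-0.382 mm

A_1 = 1459 mm².
A_2 = 2683 mm².
Equal strain + equilibrium ⇒ each member carries load in proportion to AE: A₁E₁ = 304900000 N, A₂E₂ = 118600000 N, ΣAE = 423500000 N.
δ = PL/ΣAE = -216000·749/423500000 = -0.382 mm.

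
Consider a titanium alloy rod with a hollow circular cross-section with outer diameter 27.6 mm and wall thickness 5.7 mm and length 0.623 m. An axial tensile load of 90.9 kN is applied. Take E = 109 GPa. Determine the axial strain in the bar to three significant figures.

0.00213

A = 392.2 mm².
σ = N/A = 231.8 MPa; ε = σ/E = 231.8/109000 = 2.127e-03.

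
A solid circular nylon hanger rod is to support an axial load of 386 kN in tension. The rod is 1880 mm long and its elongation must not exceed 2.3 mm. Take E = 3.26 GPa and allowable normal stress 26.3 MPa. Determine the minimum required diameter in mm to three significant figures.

351 mm

Required area A ≥ P/σ_allow = 386000/26.3 = 14680 mm².
For a solid circular section, d ≥ √(4A/π) = 136.7 mm.
Elongation limit: A ≥ PL/(Eδ_allow) = 386000·1880/(3260·2.3) = 96780 mm² ⇒ d ≥ 351 mm.
The elongation limit governs.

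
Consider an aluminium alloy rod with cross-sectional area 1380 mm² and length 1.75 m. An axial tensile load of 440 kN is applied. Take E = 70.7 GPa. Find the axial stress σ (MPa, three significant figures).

σ = N/A = 440000/1380 = 318.8 MPa.

319 MPa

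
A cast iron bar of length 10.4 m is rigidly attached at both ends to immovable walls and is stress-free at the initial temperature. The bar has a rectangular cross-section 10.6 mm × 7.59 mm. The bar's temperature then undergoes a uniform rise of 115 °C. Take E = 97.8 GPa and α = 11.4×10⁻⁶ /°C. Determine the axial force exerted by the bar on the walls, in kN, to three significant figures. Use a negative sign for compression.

-10.3 kN

Free thermal expansion αLΔT = 11.4e-6 · 10400 · 115 = 13.63 mm.
The walls impose strain ε = −(13.63)/10400 = -1.3110e-03; σ = Eε = 97800 · -1.3110e-03 = -128.2 MPa.
Wall reaction R = σ·A = -128.2·80.45 = -10320 N = -10.32 kN.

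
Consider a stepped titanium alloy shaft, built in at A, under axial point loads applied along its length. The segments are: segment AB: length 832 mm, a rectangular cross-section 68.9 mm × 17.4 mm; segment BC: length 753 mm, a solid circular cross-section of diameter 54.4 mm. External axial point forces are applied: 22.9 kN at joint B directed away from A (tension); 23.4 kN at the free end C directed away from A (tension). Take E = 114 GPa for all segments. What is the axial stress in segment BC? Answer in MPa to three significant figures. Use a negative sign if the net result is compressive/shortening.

10.1 MPa

Internal axial forces (sectioning from the free end, tension +): N_BC = 23.4 kN, N_AB = 46.3 kN.
A_BC = 2324 mm².
σ_BC = N_BC/A_BC = 23400/2324 = 10.07 MPa.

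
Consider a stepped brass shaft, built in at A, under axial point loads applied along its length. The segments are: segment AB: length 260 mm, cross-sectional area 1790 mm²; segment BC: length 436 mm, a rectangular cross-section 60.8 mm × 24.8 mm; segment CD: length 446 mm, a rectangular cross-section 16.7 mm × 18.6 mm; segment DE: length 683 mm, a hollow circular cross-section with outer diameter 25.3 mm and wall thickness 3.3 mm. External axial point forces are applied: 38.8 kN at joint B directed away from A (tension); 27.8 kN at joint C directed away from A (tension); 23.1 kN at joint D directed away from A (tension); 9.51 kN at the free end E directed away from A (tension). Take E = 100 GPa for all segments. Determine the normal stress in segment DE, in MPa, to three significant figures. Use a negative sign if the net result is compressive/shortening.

41.7 MPa

Internal axial forces (sectioning from the free end, tension +): N_DE = 9.51 kN, N_CD = 32.61 kN, N_BC = 60.41 kN, N_AB = 99.21 kN.
A_DE = 228.1 mm².
σ_DE = N_DE/A_DE = 9510/228.1 = 41.7 MPa.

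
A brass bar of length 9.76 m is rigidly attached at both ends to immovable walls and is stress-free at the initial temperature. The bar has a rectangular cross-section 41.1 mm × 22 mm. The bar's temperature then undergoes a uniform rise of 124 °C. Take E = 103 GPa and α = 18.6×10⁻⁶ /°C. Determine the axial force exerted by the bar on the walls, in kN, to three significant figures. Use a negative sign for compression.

-215 kN

Free thermal expansion αLΔT = 18.6e-6 · 9760 · 124 = 22.51 mm.
The walls impose strain ε = −(22.51)/9760 = -2.3064e-03; σ = Eε = 103000 · -2.3064e-03 = -237.6 MPa.
Wall reaction R = σ·A = -237.6·904.2 = -214800 N = -214.8 kN.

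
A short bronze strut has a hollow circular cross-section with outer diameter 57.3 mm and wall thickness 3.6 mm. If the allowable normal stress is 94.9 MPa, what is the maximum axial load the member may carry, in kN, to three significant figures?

57.6 kN

A = 607.3 mm².
P_max = σ_allow · A = 94.9 · 607.3 = 57640 N = 57.64 kN.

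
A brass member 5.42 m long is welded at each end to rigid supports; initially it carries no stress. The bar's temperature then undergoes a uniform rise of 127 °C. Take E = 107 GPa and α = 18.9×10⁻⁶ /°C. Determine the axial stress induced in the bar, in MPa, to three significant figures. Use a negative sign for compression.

Free thermal expansion αLΔT = 18.9e-6 · 5420 · 127 = 13.01 mm.
The walls impose strain ε = −(13.01)/5420 = -2.4003e-03; σ = Eε = 107000 · -2.4003e-03 = -256.8 MPa.

-257 MPa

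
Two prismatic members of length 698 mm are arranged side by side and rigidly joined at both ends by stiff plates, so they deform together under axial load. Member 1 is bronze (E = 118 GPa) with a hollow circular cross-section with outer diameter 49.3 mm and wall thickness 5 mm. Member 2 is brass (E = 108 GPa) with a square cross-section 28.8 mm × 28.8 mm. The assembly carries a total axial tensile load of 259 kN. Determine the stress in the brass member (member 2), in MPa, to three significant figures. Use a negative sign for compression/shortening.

163 MPa

A_1 = 695.9 mm².
A_2 = 829.4 mm².
Equal strain + equilibrium ⇒ each member carries load in proportion to AE: A₁E₁ = 82110000 N, A₂E₂ = 89580000 N, ΣAE = 171700000 N.
σ₂ = P·E₂/ΣAE = 259000·108000/171700000 = 162.9 MPa.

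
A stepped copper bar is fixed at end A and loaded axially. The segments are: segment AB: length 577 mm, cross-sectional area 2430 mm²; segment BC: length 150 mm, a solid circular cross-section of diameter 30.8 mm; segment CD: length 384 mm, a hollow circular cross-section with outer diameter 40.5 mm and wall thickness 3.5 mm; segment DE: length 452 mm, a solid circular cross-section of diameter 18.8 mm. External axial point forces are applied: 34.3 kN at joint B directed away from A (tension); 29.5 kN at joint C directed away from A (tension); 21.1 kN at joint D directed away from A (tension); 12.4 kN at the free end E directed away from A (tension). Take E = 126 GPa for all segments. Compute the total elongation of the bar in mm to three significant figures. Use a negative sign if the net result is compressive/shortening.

Internal axial forces (sectioning from the free end, tension +): N_DE = 12.4 kN, N_CD = 33.5 kN, N_BC = 63 kN, N_AB = 97.3 kN.
A_BC = 745.1 mm².
A_CD = 406.8 mm².
A_DE = 277.6 mm².
δ_AB = 97300·577/(2430·126000) = 0.1834 mm
δ_BC = 63000·150/(745.1·126000) = 0.1007 mm
δ_CD = 33500·384/(406.8·126000) = 0.2509 mm
δ_DE = 12400·452/(277.6·126000) = 0.1602 mm
δ = Σδ_i = 0.6952 mm.

0.695 mm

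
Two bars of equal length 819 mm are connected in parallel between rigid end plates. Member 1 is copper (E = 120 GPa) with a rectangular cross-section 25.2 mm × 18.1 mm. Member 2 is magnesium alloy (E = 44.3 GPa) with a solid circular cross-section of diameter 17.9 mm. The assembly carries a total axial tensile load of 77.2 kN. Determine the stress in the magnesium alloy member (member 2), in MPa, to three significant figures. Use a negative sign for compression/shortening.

A_1 = 456.1 mm².
A_2 = 251.6 mm².
Equal strain + equilibrium ⇒ each member carries load in proportion to AE: A₁E₁ = 54730000 N, A₂E₂ = 11150000 N, ΣAE = 65880000 N.
σ₂ = P·E₂/ΣAE = 77200·44300/65880000 = 51.91 MPa.

51.9 MPa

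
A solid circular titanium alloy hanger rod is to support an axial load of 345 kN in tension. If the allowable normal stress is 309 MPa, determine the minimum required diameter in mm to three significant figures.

37.7 mm

Required area A ≥ P/σ_allow = 345000/309 = 1117 mm².
For a solid circular section, d ≥ √(4A/π) = 37.7 mm.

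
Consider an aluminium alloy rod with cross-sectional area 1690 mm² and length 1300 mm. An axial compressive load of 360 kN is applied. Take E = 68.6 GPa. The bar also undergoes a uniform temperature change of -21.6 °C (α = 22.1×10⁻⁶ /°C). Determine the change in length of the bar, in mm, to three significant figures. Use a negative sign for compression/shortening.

-4.66 mm

δ_mech = NL/(AE) = -360000·1300/(1690·68600) = -4.037 mm.
δ_thermal = αLΔT = 22.1e-6·1300·-21.6 = -0.6206 mm.
δ = δ_mech + δ_thermal = -4.657 mm.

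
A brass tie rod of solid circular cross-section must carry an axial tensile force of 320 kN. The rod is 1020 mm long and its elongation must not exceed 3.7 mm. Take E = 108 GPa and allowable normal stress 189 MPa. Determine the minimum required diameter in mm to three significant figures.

46.4 mm

Required area A ≥ P/σ_allow = 320000/189 = 1693 mm².
For a solid circular section, d ≥ √(4A/π) = 46.43 mm.
Elongation limit: A ≥ PL/(Eδ_allow) = 320000·1020/(108000·3.7) = 816.8 mm² ⇒ d ≥ 32.25 mm.
The stress limit governs.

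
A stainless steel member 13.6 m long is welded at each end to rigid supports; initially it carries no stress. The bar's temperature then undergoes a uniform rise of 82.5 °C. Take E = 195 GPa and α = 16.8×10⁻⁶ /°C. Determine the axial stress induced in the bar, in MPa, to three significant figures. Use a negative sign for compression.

Free thermal expansion αLΔT = 16.8e-6 · 13600 · 82.5 = 18.85 mm.
The walls impose strain ε = −(18.85)/13600 = -1.3860e-03; σ = Eε = 195000 · -1.3860e-03 = -270.3 MPa.

-270 MPa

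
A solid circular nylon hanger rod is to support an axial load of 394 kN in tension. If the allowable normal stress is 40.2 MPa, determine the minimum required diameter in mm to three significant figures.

Required area A ≥ P/σ_allow = 394000/40.2 = 9801 mm².
For a solid circular section, d ≥ √(4A/π) = 111.7 mm.

112 mm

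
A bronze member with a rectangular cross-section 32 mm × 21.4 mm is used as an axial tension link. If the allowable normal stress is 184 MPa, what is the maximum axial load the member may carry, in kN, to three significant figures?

126 kN

A = 684.8 mm².
P_max = σ_allow · A = 184 · 684.8 = 126000 N = 126 kN.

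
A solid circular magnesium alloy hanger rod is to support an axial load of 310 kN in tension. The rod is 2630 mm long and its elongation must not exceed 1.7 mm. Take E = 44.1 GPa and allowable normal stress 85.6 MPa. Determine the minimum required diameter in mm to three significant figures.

118 mm

Required area A ≥ P/σ_allow = 310000/85.6 = 3621 mm².
For a solid circular section, d ≥ √(4A/π) = 67.9 mm.
Elongation limit: A ≥ PL/(Eδ_allow) = 310000·2630/(44100·1.7) = 10880 mm² ⇒ d ≥ 117.7 mm.
The elongation limit governs.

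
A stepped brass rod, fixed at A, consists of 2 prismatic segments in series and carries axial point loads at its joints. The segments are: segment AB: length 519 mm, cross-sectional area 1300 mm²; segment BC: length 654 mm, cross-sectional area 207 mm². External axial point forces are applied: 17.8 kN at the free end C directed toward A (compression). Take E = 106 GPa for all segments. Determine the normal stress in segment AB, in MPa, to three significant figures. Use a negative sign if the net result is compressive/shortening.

-13.7 MPa

Internal axial forces (sectioning from the free end, tension +): N_BC = -17.8 kN, N_AB = -17.8 kN.
σ_AB = N_AB/A_AB = -17800/1300 = -13.69 MPa.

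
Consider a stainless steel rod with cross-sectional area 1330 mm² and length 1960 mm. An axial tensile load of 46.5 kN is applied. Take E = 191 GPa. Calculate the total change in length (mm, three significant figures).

δ_mech = NL/(AE) = 46500·1960/(1330·191000) = 0.3588 mm.

0.359 mm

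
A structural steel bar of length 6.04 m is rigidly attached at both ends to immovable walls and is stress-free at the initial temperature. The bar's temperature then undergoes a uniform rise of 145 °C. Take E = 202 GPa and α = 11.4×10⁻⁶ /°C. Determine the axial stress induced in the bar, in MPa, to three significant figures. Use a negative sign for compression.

-334 MPa

Free thermal expansion αLΔT = 11.4e-6 · 6040 · 145 = 9.984 mm.
The walls impose strain ε = −(9.984)/6040 = -1.6530e-03; σ = Eε = 202000 · -1.6530e-03 = -333.9 MPa.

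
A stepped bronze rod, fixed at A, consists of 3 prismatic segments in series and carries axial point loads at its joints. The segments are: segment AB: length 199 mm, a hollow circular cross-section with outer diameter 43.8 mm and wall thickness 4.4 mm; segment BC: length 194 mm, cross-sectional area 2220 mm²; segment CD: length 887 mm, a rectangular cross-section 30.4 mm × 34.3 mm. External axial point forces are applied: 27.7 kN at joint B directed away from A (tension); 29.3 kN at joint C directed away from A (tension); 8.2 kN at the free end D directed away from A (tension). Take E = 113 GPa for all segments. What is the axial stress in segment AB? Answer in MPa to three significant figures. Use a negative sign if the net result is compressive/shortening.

Internal axial forces (sectioning from the free end, tension +): N_CD = 8.2 kN, N_BC = 37.5 kN, N_AB = 65.2 kN.
A_AB = 544.6 mm².
σ_AB = N_AB/A_AB = 65200/544.6 = 119.7 MPa.

120 MPa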